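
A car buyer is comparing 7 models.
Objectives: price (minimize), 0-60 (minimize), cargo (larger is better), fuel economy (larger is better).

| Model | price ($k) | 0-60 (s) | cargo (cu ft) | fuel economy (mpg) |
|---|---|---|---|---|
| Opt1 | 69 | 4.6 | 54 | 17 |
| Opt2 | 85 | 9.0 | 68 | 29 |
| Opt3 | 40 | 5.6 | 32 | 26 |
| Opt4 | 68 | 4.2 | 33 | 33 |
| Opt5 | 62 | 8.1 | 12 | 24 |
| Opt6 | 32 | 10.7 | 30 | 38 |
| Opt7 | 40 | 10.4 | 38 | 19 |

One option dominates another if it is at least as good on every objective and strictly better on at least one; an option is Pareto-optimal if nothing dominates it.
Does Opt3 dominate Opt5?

Opt3 vs Opt5: price 40≤62, 0-60 5.6≤8.1, cargo 32≥12, fuel economy 26≥24 — Opt3 is at least as good on every objective with at least one strict improvement.

Yes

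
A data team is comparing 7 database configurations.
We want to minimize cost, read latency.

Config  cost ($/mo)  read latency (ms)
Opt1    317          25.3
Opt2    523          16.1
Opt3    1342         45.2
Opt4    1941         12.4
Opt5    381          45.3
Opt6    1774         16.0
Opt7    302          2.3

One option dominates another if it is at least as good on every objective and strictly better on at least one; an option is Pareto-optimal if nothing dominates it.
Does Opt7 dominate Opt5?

Opt7 vs Opt5: cost 302≤381, read latency 2.3≤45.3 — Opt7 is at least as good on every objective with at least one strict improvement.

Yes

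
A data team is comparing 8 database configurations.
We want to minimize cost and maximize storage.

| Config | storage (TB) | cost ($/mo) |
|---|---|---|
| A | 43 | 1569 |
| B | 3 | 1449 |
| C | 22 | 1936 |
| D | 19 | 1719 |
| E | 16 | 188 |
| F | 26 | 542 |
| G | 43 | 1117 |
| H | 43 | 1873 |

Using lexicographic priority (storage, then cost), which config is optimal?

First maximize storage: best is 43, kept {A, G, H}.
Then minimize cost: best is 1117, kept {G}.

G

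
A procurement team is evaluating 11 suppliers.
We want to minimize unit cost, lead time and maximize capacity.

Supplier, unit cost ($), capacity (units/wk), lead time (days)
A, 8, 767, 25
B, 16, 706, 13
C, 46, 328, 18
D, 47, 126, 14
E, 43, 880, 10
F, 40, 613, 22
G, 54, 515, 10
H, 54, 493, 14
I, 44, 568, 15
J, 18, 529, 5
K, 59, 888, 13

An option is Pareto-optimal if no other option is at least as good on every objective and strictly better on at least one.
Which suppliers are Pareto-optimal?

A: not dominated (best unit cost).
B: not dominated.
C: dominated by B (unit cost 16≤46, capacity 706≥328, lead time 13≤18).
D: dominated by B (unit cost 16≤47, capacity 706≥126, lead time 13≤14).
E: not dominated.
F: dominated by B (unit cost 16≤40, capacity 706≥613, lead time 13≤22).
G: dominated by E (unit cost 43≤54, capacity 880≥515, lead time 10≤10).
H: dominated by B (unit cost 16≤54, capacity 706≥493, lead time 13≤14).
I: dominated by B (unit cost 16≤44, capacity 706≥568, lead time 13≤15).
J: not dominated (best lead time).
K: not dominated (best capacity).

A, B, E, J, K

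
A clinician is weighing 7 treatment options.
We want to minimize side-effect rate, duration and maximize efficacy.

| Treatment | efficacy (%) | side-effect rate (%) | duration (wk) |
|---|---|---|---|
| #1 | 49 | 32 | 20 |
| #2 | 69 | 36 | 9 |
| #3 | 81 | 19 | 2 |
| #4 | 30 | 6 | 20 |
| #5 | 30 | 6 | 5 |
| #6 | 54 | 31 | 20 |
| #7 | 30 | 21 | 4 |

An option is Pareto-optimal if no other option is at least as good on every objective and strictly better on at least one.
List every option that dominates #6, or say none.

#3: efficacy 81≥54, side-effect rate 19≤31, duration 2≤20 — dominates #6.
Others (#1, #2, #4, #5, #7) are each worse than #6 on at least one objective.

#3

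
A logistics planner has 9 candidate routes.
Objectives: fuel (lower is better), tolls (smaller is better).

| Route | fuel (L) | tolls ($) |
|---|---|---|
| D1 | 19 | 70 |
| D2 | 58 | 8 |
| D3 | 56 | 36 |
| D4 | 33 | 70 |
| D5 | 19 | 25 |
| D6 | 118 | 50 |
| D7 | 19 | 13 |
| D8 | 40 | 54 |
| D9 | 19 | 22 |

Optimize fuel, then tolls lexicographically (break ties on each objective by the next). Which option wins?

First minimize fuel: best is 19, kept {D1, D5, D7, D9}.
Then minimize tolls: best is 13, kept {D7}.

D7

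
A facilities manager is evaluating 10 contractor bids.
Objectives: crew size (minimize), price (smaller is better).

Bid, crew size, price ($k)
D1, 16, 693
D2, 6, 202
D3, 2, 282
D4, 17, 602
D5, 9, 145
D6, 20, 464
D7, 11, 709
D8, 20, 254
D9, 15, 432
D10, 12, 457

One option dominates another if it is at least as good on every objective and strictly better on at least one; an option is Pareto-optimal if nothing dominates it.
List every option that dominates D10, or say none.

D2, D3, D5

D2: crew size 6≤12, price 202≤457 — dominates D10.
D3: crew size 2≤12, price 282≤457 — dominates D10.
D5: crew size 9≤12, price 145≤457 — dominates D10.
Others (D1, D4, D6, D7, D8, D9) are each worse than D10 on at least one objective.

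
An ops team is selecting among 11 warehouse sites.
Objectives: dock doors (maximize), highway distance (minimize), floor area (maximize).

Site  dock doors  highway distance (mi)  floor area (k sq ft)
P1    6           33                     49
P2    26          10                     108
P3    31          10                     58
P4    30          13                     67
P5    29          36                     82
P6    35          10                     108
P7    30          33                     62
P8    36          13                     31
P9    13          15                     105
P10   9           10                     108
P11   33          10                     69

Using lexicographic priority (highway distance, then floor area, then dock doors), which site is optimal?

P6

First minimize highway distance: best is 10, kept {P2, P3, P6, P10, P11}.
Then maximize floor area: best is 108, kept {P2, P6, P10}.
Then maximize dock doors: best is 35, kept {P6}.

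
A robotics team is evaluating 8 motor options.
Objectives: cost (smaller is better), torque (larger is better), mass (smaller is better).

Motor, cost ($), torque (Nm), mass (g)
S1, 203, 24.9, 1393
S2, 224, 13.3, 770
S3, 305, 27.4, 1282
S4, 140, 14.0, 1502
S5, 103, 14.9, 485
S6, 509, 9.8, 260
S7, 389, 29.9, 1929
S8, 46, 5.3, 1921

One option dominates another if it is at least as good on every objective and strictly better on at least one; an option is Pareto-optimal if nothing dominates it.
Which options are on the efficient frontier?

S1, S3, S5, S6, S7, S8

S1: not dominated.
S2: dominated by S5 (cost 103≤224, torque 14.9≥13.3, mass 485≤770).
S3: not dominated.
S4: dominated by S5 (cost 103≤140, torque 14.9≥14.0, mass 485≤1502).
S5: not dominated.
S6: not dominated (best mass).
S7: not dominated (best torque).
S8: not dominated (best cost).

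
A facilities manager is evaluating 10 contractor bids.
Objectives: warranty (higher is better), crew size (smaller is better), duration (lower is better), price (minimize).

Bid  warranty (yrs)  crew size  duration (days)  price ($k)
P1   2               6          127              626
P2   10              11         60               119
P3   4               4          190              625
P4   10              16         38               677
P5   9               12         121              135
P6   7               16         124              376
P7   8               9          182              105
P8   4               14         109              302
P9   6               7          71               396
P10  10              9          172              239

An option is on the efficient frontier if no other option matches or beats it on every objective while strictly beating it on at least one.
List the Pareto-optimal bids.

P1: not dominated.
P2: not dominated.
P3: not dominated (best crew size).
P4: not dominated (best duration).
P5: dominated by P2 (warranty 10≥9, crew size 11≤12, duration 60≤121, price 119≤135).
P6: dominated by P2 (warranty 10≥7, crew size 11≤16, duration 60≤124, price 119≤376).
P7: not dominated (best price).
P8: dominated by P2 (warranty 10≥4, crew size 11≤14, duration 60≤109, price 119≤302).
P9: not dominated.
P10: not dominated.

P1, P2, P3, P4, P7, P9, P10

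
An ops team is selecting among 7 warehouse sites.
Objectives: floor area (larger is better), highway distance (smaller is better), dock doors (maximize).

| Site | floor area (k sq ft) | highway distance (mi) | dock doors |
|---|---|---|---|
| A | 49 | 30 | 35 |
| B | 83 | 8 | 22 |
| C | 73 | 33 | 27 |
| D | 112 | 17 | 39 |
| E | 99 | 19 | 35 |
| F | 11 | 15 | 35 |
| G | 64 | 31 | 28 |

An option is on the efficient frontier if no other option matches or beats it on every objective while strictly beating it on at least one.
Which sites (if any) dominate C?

D, E

D: floor area 112≥73, highway distance 17≤33, dock doors 39≥27 — dominates C.
E: floor area 99≥73, highway distance 19≤33, dock doors 35≥27 — dominates C.
Others (A, B, F, G) are each worse than C on at least one objective.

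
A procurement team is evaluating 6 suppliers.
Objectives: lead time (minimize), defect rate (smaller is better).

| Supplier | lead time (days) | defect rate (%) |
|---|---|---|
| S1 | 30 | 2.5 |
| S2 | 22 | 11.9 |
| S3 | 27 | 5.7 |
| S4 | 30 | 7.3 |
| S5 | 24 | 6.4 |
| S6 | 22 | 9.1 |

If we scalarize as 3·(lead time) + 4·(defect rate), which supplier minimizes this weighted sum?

S1: 3·30 + 4·2.5 = 100.0
S2: 3·22 + 4·11.9 = 113.6
S3: 3·27 + 4·5.7 = 103.8
S4: 3·30 + 4·7.3 = 119.2
S5: 3·24 + 4·6.4 = 97.6
S6: 3·22 + 4·9.1 = 102.4
Lowest: S5 at 97.6.

S5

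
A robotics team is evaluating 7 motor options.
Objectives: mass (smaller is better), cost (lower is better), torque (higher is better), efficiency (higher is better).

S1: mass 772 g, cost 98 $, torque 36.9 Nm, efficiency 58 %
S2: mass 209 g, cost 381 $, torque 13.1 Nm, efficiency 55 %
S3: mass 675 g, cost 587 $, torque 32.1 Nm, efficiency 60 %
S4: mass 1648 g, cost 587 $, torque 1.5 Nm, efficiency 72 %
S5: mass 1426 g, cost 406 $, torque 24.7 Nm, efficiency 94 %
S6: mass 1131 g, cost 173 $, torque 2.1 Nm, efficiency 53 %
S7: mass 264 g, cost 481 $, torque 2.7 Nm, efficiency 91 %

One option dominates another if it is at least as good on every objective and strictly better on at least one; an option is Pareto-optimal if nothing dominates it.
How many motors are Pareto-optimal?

5

S1: not dominated (best cost).
S2: not dominated (best mass).
S3: not dominated.
S4: dominated by S5 (mass 1426≤1648, cost 406≤587, torque 24.7≥1.5, efficiency 94≥72).
S5: not dominated (best efficiency).
S6: dominated by S1 (mass 772≤1131, cost 98≤173, torque 36.9≥2.1, efficiency 58≥53).
S7: not dominated.
Pareto-optimal: S1, S2, S3, S5, S7 → 5.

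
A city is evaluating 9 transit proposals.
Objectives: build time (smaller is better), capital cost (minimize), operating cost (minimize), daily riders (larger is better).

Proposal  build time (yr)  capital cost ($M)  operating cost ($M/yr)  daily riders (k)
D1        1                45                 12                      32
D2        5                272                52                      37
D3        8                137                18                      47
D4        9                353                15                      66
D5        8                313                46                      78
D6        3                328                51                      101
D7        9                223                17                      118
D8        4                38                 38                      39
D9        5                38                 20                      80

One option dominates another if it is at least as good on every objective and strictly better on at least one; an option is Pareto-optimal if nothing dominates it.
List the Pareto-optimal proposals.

D1: not dominated (best build time).
D2: dominated by D8 (build time 4≤5, capital cost 38≤272, operating cost 38≤52, daily riders 39≥37).
D3: not dominated.
D4: not dominated.
D5: dominated by D9 (build time 5≤8, capital cost 38≤313, operating cost 20≤46, daily riders 80≥78).
D6: not dominated.
D7: not dominated (best daily riders).
D8: not dominated.
D9: not dominated.

D1, D3, D4, D6, D7, D8, D9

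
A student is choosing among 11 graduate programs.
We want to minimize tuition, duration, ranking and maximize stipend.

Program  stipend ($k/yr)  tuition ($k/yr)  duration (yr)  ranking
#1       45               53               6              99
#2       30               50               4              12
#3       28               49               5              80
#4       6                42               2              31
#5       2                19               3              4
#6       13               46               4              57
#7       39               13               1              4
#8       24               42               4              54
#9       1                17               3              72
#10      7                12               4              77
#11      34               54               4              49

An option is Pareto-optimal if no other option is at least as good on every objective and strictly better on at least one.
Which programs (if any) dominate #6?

#7: stipend 39≥13, tuition 13≤46, duration 1≤4, ranking 4≤57 — dominates #6.
#8: stipend 24≥13, tuition 42≤46, duration 4≤4, ranking 54≤57 — dominates #6.
Others (#1, #2, #3, #4, #5, #9, #10, #11) are each worse than #6 on at least one objective.

#7, #8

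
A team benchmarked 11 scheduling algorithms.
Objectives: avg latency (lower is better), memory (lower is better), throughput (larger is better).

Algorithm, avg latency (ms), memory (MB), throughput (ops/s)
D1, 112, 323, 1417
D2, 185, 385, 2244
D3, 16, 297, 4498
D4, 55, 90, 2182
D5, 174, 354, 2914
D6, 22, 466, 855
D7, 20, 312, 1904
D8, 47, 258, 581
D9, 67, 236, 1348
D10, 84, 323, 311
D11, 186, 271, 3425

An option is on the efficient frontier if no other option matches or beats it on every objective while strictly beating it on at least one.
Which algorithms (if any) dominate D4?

D1: worse on avg latency (112 vs 55).
D2: worse on avg latency (185 vs 55).
D3: worse on memory (297 vs 90).
D5: worse on avg latency (174 vs 55).
D6: worse on memory (466 vs 90).
D7: worse on memory (312 vs 90).
D8: worse on memory (258 vs 90).
D9: worse on avg latency (67 vs 55).
D10: worse on avg latency (84 vs 55).
D11: worse on avg latency (186 vs 55).
No option dominates D4.

none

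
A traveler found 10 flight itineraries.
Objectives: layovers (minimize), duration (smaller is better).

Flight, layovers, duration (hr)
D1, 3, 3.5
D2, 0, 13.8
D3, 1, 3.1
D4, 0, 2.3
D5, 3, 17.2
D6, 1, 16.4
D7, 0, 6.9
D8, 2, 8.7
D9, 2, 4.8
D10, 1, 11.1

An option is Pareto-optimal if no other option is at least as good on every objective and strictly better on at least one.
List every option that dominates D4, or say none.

D1: worse on layovers (3 vs 0).
D2: worse on duration (13.8 vs 2.3).
D3: worse on layovers (1 vs 0).
D5: worse on layovers (3 vs 0).
D6: worse on layovers (1 vs 0).
D7: worse on duration (6.9 vs 2.3).
D8: worse on layovers (2 vs 0).
D9: worse on layovers (2 vs 0).
D10: worse on layovers (1 vs 0).
No option dominates D4.

none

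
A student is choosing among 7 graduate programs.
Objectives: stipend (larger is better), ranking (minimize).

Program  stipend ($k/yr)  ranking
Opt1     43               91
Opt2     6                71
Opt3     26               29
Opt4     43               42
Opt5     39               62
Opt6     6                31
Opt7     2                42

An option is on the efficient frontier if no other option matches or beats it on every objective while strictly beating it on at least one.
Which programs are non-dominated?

Opt3, Opt4

Opt1: dominated by Opt4 (stipend 43≥43, ranking 42≤91).
Opt2: dominated by Opt3 (stipend 26≥6, ranking 29≤71).
Opt3: not dominated (best ranking).
Opt4: not dominated.
Opt5: dominated by Opt4 (stipend 43≥39, ranking 42≤62).
Opt6: dominated by Opt3 (stipend 26≥6, ranking 29≤31).
Opt7: dominated by Opt3 (stipend 26≥2, ranking 29≤42).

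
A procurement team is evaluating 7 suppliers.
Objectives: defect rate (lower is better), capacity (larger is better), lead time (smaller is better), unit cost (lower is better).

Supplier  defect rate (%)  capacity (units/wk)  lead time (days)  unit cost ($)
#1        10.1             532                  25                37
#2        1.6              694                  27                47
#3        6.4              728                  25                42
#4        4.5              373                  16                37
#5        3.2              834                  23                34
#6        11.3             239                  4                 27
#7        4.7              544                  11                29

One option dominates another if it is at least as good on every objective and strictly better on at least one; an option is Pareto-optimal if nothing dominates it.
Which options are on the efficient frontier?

#2, #4, #5, #6, #7

#1: dominated by #5 (defect rate 3.2≤10.1, capacity 834≥532, lead time 23≤25, unit cost 34≤37).
#2: not dominated (best defect rate).
#3: dominated by #5 (defect rate 3.2≤6.4, capacity 834≥728, lead time 23≤25, unit cost 34≤42).
#4: not dominated.
#5: not dominated (best capacity).
#6: not dominated (best lead time).
#7: not dominated.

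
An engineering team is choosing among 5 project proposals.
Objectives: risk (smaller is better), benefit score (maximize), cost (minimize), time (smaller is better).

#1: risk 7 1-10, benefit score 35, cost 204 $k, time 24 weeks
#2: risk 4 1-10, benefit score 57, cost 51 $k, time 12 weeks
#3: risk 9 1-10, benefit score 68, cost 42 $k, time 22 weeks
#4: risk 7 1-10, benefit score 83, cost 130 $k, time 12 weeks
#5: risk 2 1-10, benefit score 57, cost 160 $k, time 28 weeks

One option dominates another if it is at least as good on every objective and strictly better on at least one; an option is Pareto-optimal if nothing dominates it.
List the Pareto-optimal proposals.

#1: dominated by #2 (risk 4≤7, benefit score 57≥35, cost 51≤204, time 12≤24).
#2: not dominated.
#3: not dominated (best cost).
#4: not dominated (best benefit score).
#5: not dominated (best risk).

#2, #3, #4, #5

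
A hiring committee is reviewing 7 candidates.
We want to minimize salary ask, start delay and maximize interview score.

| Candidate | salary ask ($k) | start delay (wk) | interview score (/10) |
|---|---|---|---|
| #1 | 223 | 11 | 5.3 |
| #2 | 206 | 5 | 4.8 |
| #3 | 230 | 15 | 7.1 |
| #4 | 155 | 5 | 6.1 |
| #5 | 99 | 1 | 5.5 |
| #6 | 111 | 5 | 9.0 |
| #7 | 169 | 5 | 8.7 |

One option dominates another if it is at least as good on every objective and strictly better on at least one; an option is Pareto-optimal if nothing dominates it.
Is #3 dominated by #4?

#4 vs #3: #4 is worse on interview score (6.1 vs 7.1), so it does not dominate #3.

No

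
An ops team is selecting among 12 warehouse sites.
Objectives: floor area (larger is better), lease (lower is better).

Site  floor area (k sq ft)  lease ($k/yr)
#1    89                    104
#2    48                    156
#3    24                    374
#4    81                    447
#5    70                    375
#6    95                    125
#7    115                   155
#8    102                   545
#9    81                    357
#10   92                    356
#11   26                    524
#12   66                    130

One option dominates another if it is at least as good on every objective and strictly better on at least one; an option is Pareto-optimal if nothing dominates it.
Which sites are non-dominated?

#1, #6, #7

#1: not dominated (best lease).
#2: dominated by #1 (floor area 89≥48, lease 104≤156).
#3: dominated by #1 (floor area 89≥24, lease 104≤374).
#4: dominated by #1 (floor area 89≥81, lease 104≤447).
#5: dominated by #1 (floor area 89≥70, lease 104≤375).
#6: not dominated.
#7: not dominated (best floor area).
#8: dominated by #7 (floor area 115≥102, lease 155≤545).
#9: dominated by #1 (floor area 89≥81, lease 104≤357).
#10: dominated by #6 (floor area 95≥92, lease 125≤356).
#11: dominated by #1 (floor area 89≥26, lease 104≤524).
#12: dominated by #1 (floor area 89≥66, lease 104≤130).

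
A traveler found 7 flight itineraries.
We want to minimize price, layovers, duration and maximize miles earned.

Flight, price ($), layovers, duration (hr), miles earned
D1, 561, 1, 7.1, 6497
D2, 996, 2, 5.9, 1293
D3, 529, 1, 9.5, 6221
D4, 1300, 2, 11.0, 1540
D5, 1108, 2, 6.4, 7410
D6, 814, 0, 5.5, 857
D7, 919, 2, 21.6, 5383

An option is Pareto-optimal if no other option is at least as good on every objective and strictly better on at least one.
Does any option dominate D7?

Yes

D1 vs D7: price 561≤919, layovers 1≤2, duration 7.1≤21.6, miles earned 6497≥5383 — D1 is at least as good on every objective and strictly better on at least one, so D1 dominates D7.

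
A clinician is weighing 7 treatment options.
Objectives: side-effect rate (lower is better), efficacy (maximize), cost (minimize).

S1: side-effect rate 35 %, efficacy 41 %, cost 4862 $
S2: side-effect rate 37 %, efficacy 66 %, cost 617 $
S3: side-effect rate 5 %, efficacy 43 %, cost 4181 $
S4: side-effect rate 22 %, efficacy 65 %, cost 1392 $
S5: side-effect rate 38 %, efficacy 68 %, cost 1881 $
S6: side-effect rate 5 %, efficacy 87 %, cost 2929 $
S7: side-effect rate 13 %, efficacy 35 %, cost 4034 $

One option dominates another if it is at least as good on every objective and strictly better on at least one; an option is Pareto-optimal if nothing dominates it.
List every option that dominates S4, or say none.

S1: worse on side-effect rate (35 vs 22).
S2: worse on side-effect rate (37 vs 22).
S3: worse on efficacy (43 vs 65).
S5: worse on side-effect rate (38 vs 22).
S6: worse on cost (2929 vs 1392).
S7: worse on efficacy (35 vs 65).
No option dominates S4.

none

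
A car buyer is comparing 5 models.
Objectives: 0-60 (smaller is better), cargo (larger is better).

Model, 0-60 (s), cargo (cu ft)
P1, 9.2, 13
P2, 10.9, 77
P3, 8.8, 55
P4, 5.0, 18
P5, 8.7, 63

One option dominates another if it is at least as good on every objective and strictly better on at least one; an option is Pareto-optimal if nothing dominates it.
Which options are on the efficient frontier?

P2, P4, P5

P1: dominated by P3 (0-60 8.8≤9.2, cargo 55≥13).
P2: not dominated (best cargo).
P3: dominated by P5 (0-60 8.7≤8.8, cargo 63≥55).
P4: not dominated (best 0-60).
P5: not dominated.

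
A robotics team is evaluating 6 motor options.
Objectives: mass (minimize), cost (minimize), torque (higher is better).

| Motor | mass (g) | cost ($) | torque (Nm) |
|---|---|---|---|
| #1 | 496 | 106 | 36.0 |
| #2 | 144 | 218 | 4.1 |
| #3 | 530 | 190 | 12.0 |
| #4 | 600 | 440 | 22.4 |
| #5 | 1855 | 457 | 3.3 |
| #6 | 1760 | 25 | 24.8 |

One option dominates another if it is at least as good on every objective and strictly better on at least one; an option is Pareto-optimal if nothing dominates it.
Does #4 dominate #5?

#4 vs #5: mass 600≤1855, cost 440≤457, torque 22.4≥3.3 — #4 is at least as good on every objective with at least one strict improvement.

Yes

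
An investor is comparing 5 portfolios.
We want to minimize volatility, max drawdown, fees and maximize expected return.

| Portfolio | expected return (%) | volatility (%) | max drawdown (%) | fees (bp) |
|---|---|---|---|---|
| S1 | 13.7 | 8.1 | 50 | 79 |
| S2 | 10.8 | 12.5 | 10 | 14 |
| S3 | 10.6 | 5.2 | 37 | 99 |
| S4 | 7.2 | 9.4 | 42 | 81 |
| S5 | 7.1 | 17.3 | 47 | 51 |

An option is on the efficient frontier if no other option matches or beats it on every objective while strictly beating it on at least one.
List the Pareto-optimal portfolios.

S1, S2, S3, S4

S1: not dominated (best expected return).
S2: not dominated (best max drawdown).
S3: not dominated (best volatility).
S4: not dominated.
S5: dominated by S2 (expected return 10.8≥7.1, volatility 12.5≤17.3, max drawdown 10≤47, fees 14≤51).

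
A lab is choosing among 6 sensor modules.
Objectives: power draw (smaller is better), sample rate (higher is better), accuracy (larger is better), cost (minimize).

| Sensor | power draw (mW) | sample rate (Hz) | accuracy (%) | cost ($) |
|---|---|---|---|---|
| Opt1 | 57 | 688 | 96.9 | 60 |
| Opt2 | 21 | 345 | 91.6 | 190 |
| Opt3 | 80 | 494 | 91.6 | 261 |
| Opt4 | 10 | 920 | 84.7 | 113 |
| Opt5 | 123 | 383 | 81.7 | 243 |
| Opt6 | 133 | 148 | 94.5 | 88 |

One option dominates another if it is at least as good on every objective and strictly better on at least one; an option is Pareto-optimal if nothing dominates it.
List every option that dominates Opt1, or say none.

none

Opt2: worse on sample rate (345 vs 688).
Opt3: worse on power draw (80 vs 57).
Opt4: worse on accuracy (84.7 vs 96.9).
Opt5: worse on power draw (123 vs 57).
Opt6: worse on power draw (133 vs 57).
No option dominates Opt1.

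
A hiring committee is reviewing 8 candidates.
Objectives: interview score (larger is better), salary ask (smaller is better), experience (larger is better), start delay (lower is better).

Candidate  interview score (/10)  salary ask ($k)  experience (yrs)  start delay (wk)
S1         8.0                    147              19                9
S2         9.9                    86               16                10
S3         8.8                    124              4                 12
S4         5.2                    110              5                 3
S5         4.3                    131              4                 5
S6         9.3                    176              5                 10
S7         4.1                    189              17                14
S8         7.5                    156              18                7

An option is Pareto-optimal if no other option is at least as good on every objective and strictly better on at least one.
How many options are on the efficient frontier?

4

S1: not dominated (best experience).
S2: not dominated (best interview score).
S3: dominated by S2 (interview score 9.9≥8.8, salary ask 86≤124, experience 16≥4, start delay 10≤12).
S4: not dominated (best start delay).
S5: dominated by S4 (interview score 5.2≥4.3, salary ask 110≤131, experience 5≥4, start delay 3≤5).
S6: dominated by S2 (interview score 9.9≥9.3, salary ask 86≤176, experience 16≥5, start delay 10≤10).
S7: dominated by S1 (interview score 8.0≥4.1, salary ask 147≤189, experience 19≥17, start delay 9≤14).
S8: not dominated.
Pareto-optimal: S1, S2, S4, S8 → 4.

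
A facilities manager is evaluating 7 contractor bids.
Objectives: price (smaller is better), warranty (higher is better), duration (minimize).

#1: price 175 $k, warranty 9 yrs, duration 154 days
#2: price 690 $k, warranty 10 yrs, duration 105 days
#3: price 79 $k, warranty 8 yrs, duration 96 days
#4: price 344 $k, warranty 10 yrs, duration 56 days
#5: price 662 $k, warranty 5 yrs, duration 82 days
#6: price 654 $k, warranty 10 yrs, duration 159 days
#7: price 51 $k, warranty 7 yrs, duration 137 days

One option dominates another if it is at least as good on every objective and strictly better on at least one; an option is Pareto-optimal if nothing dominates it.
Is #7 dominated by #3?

No

#3 vs #7: #3 is worse on price (79 vs 51), so it does not dominate #7.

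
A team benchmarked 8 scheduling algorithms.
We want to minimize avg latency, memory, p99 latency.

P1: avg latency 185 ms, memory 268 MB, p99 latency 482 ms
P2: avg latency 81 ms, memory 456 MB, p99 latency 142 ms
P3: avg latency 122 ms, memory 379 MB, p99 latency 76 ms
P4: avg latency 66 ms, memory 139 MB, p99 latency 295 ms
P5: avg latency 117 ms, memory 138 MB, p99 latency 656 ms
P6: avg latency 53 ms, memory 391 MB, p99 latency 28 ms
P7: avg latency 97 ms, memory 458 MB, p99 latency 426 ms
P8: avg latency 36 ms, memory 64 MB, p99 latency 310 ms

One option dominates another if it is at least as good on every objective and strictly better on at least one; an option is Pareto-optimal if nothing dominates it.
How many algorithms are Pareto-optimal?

4

P1: dominated by P4 (avg latency 66≤185, memory 139≤268, p99 latency 295≤482).
P2: dominated by P6 (avg latency 53≤81, memory 391≤456, p99 latency 28≤142).
P3: not dominated.
P4: not dominated.
P5: dominated by P8 (avg latency 36≤117, memory 64≤138, p99 latency 310≤656).
P6: not dominated (best p99 latency).
P7: dominated by P2 (avg latency 81≤97, memory 456≤458, p99 latency 142≤426).
P8: not dominated (best avg latency).
Pareto-optimal: P3, P4, P6, P8 → 4.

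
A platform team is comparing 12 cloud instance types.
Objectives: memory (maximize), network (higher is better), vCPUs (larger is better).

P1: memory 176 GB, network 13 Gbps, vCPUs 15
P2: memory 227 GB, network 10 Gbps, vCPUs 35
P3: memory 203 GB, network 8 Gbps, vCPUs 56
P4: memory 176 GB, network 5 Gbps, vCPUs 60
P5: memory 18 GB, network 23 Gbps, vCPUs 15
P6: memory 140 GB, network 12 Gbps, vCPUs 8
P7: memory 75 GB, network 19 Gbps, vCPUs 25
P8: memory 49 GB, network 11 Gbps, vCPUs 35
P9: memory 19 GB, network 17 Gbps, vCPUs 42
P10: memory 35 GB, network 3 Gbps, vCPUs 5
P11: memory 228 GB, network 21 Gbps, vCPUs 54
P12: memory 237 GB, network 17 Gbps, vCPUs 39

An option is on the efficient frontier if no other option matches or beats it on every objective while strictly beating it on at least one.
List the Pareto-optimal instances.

P3, P4, P5, P11, P12

P1: dominated by P11 (memory 228≥176, network 21≥13, vCPUs 54≥15).
P2: dominated by P11 (memory 228≥227, network 21≥10, vCPUs 54≥35).
P3: not dominated.
P4: not dominated (best vCPUs).
P5: not dominated (best network).
P6: dominated by P1 (memory 176≥140, network 13≥12, vCPUs 15≥8).
P7: dominated by P11 (memory 228≥75, network 21≥19, vCPUs 54≥25).
P8: dominated by P11 (memory 228≥49, network 21≥11, vCPUs 54≥35).
P9: dominated by P11 (memory 228≥19, network 21≥17, vCPUs 54≥42).
P10: dominated by P1 (memory 176≥35, network 13≥3, vCPUs 15≥5).
P11: not dominated.
P12: not dominated (best memory).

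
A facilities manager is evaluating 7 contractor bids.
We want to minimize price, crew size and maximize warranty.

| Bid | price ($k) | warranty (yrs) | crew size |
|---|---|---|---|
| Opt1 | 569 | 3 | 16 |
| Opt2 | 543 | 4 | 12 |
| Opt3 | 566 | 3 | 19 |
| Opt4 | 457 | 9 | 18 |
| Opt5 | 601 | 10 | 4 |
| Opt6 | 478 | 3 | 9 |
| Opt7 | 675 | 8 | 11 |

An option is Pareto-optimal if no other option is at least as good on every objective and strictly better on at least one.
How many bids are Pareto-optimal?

4

Opt1: dominated by Opt2 (price 543≤569, warranty 4≥3, crew size 12≤16).
Opt2: not dominated.
Opt3: dominated by Opt2 (price 543≤566, warranty 4≥3, crew size 12≤19).
Opt4: not dominated (best price).
Opt5: not dominated (best warranty).
Opt6: not dominated.
Opt7: dominated by Opt5 (price 601≤675, warranty 10≥8, crew size 4≤11).
Pareto-optimal: Opt2, Opt4, Opt5, Opt6 → 4.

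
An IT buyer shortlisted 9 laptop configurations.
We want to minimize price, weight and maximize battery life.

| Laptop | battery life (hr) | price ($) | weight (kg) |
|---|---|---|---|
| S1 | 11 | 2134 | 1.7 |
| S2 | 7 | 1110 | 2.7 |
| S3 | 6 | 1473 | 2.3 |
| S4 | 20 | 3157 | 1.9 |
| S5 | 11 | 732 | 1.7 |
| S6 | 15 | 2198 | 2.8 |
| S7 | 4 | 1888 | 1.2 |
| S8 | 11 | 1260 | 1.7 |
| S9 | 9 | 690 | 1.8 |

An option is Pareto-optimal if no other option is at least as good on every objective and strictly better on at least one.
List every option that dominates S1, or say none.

S5, S8

S5: battery life 11≥11, price 732≤2134, weight 1.7≤1.7 — dominates S1.
S8: battery life 11≥11, price 1260≤2134, weight 1.7≤1.7 — dominates S1.
Others (S2, S3, S4, S6, S7, S9) are each worse than S1 on at least one objective.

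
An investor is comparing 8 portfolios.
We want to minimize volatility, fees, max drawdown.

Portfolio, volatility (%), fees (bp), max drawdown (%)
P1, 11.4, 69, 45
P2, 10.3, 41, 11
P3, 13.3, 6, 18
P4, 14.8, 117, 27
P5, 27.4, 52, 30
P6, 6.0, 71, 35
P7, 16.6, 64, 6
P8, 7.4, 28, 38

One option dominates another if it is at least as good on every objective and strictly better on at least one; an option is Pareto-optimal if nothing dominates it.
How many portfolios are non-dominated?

5

P1: dominated by P2 (volatility 10.3≤11.4, fees 41≤69, max drawdown 11≤45).
P2: not dominated.
P3: not dominated (best fees).
P4: dominated by P2 (volatility 10.3≤14.8, fees 41≤117, max drawdown 11≤27).
P5: dominated by P2 (volatility 10.3≤27.4, fees 41≤52, max drawdown 11≤30).
P6: not dominated (best volatility).
P7: not dominated (best max drawdown).
P8: not dominated.
Pareto-optimal: P2, P3, P6, P7, P8 → 5.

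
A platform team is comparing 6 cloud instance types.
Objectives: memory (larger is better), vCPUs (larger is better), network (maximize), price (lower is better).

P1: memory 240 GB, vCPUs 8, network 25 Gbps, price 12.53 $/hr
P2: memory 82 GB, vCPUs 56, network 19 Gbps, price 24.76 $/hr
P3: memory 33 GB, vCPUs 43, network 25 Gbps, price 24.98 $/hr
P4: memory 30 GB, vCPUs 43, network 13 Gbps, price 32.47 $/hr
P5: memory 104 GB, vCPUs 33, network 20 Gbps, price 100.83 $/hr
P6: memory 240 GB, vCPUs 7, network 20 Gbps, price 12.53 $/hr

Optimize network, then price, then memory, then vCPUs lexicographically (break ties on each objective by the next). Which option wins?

First maximize network: best is 25, kept {P1, P3}.
Then minimize price: best is 12.53, kept {P1}.

P1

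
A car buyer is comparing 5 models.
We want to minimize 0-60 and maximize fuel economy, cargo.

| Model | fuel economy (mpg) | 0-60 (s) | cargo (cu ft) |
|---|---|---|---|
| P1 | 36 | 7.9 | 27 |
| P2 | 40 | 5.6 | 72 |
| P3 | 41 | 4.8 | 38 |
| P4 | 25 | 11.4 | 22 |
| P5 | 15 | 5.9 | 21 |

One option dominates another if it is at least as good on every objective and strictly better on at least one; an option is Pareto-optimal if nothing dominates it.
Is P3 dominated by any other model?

No

P1: worse on fuel economy (36 vs 41).
P2: worse on fuel economy (40 vs 41).
P4: worse on fuel economy (25 vs 41).
P5: worse on fuel economy (15 vs 41).
No option is at least as good as P3 on every objective and strictly better on one.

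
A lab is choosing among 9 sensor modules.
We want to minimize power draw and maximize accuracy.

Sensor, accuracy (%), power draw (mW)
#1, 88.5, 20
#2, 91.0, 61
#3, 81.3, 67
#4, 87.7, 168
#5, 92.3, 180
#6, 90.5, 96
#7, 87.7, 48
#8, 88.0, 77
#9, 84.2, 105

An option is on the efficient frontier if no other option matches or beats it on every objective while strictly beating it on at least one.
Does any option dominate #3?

#1 vs #3: accuracy 88.5≥81.3, power draw 20≤67 — #1 is at least as good on every objective and strictly better on at least one, so #1 dominates #3.

Yes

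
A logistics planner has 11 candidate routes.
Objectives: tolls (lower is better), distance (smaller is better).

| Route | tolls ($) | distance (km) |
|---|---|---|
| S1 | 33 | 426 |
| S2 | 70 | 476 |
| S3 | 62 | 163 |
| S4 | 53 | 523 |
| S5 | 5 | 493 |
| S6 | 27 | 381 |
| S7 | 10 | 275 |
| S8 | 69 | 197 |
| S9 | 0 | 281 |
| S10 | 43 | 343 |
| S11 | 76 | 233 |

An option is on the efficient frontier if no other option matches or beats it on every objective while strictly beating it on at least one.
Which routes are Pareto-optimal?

S3, S7, S9

S1: dominated by S6 (tolls 27≤33, distance 381≤426).
S2: dominated by S1 (tolls 33≤70, distance 426≤476).
S3: not dominated (best distance).
S4: dominated by S1 (tolls 33≤53, distance 426≤523).
S5: dominated by S9 (tolls 0≤5, distance 281≤493).
S6: dominated by S7 (tolls 10≤27, distance 275≤381).
S7: not dominated.
S8: dominated by S3 (tolls 62≤69, distance 163≤197).
S9: not dominated (best tolls).
S10: dominated by S7 (tolls 10≤43, distance 275≤343).
S11: dominated by S3 (tolls 62≤76, distance 163≤233).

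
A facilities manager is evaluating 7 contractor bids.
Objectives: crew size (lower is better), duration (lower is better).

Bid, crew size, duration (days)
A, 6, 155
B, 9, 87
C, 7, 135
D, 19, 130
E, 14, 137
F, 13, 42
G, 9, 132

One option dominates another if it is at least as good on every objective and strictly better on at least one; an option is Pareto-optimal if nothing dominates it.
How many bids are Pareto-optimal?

A: not dominated (best crew size).
B: not dominated.
C: not dominated.
D: dominated by B (crew size 9≤19, duration 87≤130).
E: dominated by B (crew size 9≤14, duration 87≤137).
F: not dominated (best duration).
G: dominated by B (crew size 9≤9, duration 87≤132).
Pareto-optimal: A, B, C, F → 4.

4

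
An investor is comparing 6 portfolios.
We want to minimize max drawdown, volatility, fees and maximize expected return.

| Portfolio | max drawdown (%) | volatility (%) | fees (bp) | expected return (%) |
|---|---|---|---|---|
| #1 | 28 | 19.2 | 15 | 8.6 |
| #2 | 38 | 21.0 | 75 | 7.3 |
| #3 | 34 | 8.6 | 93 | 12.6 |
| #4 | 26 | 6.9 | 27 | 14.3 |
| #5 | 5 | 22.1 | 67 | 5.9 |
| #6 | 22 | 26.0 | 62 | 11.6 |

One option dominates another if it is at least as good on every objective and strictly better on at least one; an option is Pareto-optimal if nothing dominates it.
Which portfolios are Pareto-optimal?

#1, #4, #5, #6

#1: not dominated (best fees).
#2: dominated by #1 (max drawdown 28≤38, volatility 19.2≤21.0, fees 15≤75, expected return 8.6≥7.3).
#3: dominated by #4 (max drawdown 26≤34, volatility 6.9≤8.6, fees 27≤93, expected return 14.3≥12.6).
#4: not dominated (best volatility).
#5: not dominated (best max drawdown).
#6: not dominated.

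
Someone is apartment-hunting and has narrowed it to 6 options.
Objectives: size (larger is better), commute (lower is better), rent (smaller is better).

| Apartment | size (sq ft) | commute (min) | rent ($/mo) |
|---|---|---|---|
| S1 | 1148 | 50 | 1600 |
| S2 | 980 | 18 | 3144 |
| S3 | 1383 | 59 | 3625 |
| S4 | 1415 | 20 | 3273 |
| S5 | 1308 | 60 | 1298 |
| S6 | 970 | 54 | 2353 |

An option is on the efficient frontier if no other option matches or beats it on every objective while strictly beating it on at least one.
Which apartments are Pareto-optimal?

S1: not dominated.
S2: not dominated (best commute).
S3: dominated by S4 (size 1415≥1383, commute 20≤59, rent 3273≤3625).
S4: not dominated (best size).
S5: not dominated (best rent).
S6: dominated by S1 (size 1148≥970, commute 50≤54, rent 1600≤2353).

S1, S2, S4, S5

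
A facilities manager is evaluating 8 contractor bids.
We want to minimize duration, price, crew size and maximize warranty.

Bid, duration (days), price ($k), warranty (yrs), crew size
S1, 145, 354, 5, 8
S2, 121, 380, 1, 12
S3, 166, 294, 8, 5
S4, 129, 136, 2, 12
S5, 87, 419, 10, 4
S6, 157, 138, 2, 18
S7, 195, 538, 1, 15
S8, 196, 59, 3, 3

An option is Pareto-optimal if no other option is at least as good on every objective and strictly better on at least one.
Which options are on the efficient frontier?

S1, S2, S3, S4, S5, S8

S1: not dominated.
S2: not dominated.
S3: not dominated.
S4: not dominated.
S5: not dominated (best duration).
S6: dominated by S4 (duration 129≤157, price 136≤138, warranty 2≥2, crew size 12≤18).
S7: dominated by S1 (duration 145≤195, price 354≤538, warranty 5≥1, crew size 8≤15).
S8: not dominated (best price).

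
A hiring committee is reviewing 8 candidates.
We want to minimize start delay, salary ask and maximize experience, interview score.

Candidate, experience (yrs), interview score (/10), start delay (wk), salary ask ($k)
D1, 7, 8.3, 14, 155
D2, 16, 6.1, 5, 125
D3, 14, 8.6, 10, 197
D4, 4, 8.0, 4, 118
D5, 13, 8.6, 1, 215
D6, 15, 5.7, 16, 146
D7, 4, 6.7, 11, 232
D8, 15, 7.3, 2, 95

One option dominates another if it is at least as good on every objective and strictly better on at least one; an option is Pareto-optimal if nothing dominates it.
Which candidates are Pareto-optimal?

D1: not dominated.
D2: not dominated (best experience).
D3: not dominated.
D4: not dominated.
D5: not dominated (best start delay).
D6: dominated by D2 (experience 16≥15, interview score 6.1≥5.7, start delay 5≤16, salary ask 125≤146).
D7: dominated by D3 (experience 14≥4, interview score 8.6≥6.7, start delay 10≤11, salary ask 197≤232).
D8: not dominated (best salary ask).

D1, D2, D3, D4, D5, D8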